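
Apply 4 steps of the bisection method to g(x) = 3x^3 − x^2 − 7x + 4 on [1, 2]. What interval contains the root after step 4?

g(1.5) = 1.375 > 0, so the root lies in [1, 1.5]
g(1.25) = -0.453125 < 0, so the root lies in [1.25, 1.5]
g(1.375) = 0.283203 > 0, so the root lies in [1.25, 1.375]
g(1.3125) = -0.1272 < 0, so the root lies in [1.3125, 1.375]

[1.3125, 1.375]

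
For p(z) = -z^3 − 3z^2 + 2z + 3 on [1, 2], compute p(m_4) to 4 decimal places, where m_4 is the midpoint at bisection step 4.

-0.5300

midpoint 1.5: p = -4.125 < 0 → [1, 1.5]
midpoint 1.25: p = -1.140625 < 0 → [1, 1.25]
midpoint 1.125: p = 0.029297 > 0 → [1.125, 1.25]
midpoint 1.1875: p = -0.53 < 0 → [1.125, 1.1875]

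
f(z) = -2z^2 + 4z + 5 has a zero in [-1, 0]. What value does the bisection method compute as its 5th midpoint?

m = -0.5, f(m) = 2.5 (+); new bracket [-1, -0.5]
m = -0.75, f(m) = 0.875 (+); new bracket [-1, -0.75]
m = -0.875, f(m) = -0.03125 (−); new bracket [-0.875, -0.75]
m = -0.8125, f(m) = 0.4297 (+); new bracket [-0.875, -0.8125]
m = -0.84375, f(m) = 0.2012 (+); new bracket [-0.875, -0.84375]

-0.84375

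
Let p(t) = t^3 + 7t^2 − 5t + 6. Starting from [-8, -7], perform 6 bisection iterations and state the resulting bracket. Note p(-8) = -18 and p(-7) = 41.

t = -7.5 gives p = 15.375, positive; keep [-8, -7.5]
t = -7.75 gives p = -0.296875, negative; keep [-7.75, -7.5]
t = -7.625 gives p = 7.787109, positive; keep [-7.75, -7.625]
t = -7.6875 gives p = 3.8079, positive; keep [-7.75, -7.6875]
t = -7.71875 gives p = 1.7713, positive; keep [-7.75, -7.71875]
t = -7.734375 gives p = 0.7412, positive; keep [-7.75, -7.734375]

[-7.75, -7.734375]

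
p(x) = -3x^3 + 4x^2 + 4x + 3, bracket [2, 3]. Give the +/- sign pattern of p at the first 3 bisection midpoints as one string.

x = 2.5 gives p = -8.875, negative; keep [2, 2.5]
x = 2.25 gives p = -1.921875, negative; keep [2, 2.25]
x = 2.125 gives p = 0.775391, positive; keep [2.125, 2.25]

--+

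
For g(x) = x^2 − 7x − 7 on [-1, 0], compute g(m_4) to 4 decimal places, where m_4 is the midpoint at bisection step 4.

midpoint -0.5: g = -3.25 < 0 → [-1, -0.5]
midpoint -0.75: g = -1.1875 < 0 → [-1, -0.75]
midpoint -0.875: g = -0.109375 < 0 → [-1, -0.875]
midpoint -0.9375: g = 0.4414 > 0 → [-0.9375, -0.875]

0.4414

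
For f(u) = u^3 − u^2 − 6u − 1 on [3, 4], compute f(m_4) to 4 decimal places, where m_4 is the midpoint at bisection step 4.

-0.0310

f(3.5) = 8.625 > 0, so the root lies in [3, 3.5]
f(3.25) = 3.265625 > 0, so the root lies in [3, 3.25]
f(3.125) = 1.001953 > 0, so the root lies in [3, 3.125]
f(3.0625) = -0.031 < 0, so the root lies in [3.0625, 3.125]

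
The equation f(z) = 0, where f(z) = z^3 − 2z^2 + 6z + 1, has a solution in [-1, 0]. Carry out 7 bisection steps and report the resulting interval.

z = -0.5 gives f = -2.625, negative; keep [-0.5, 0]
z = -0.25 gives f = -0.640625, negative; keep [-0.25, 0]
z = -0.125 gives f = 0.216797, positive; keep [-0.25, -0.125]
z = -0.1875 gives f = -0.2019, negative; keep [-0.1875, -0.125]
z = -0.15625 gives f = 0.0099, positive; keep [-0.1875, -0.15625]
z = -0.171875 gives f = -0.0954, negative; keep [-0.171875, -0.15625]
z = -0.1640625 gives f = -0.0426, negative; keep [-0.1640625, -0.15625]

[-0.1640625, -0.15625]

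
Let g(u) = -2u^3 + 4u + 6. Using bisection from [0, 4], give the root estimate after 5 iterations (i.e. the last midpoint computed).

m = 2, g(m) = -2 (−); new bracket [0, 2]
m = 1, g(m) = 8 (+); new bracket [1, 2]
m = 1.5, g(m) = 5.25 (+); new bracket [1.5, 2]
m = 1.75, g(m) = 2.2812 (+); new bracket [1.75, 2]
m = 1.875, g(m) = 0.3164 (+); new bracket [1.875, 2]

1.875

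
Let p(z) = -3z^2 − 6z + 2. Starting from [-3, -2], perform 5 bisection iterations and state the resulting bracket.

[-2.3125, -2.28125]

p(-2.5) = -1.75 < 0, so the root lies in [-2.5, -2]
p(-2.25) = 0.3125 > 0, so the root lies in [-2.5, -2.25]
p(-2.375) = -0.671875 < 0, so the root lies in [-2.375, -2.25]
p(-2.3125) = -0.168 < 0, so the root lies in [-2.3125, -2.25]
p(-2.28125) = 0.0752 > 0, so the root lies in [-2.3125, -2.28125]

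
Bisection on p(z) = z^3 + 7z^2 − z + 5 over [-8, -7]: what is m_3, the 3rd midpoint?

m = -7.5, p(m) = -15.625 (−); new bracket [-7.5, -7]
m = -7.25, p(m) = -0.890625 (−); new bracket [-7.25, -7]
m = -7.125, p(m) = 5.779297 (+); new bracket [-7.25, -7.125]

-7.125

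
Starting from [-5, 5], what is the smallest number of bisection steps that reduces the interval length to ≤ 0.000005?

Width after n steps is 10/2^n. Need 2^n ≥ 10/0.000005 = 2000000.
2^20 = 1048576 < 2000000 ≤ 2^21 = 2097152, so n = 21.

21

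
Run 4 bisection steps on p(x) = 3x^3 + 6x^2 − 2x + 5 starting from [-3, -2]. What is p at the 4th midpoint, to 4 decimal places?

-0.9558

midpoint -2.5: p = 0.625 > 0 → [-3, -2.5]
midpoint -2.75: p = -6.515625 < 0 → [-2.75, -2.5]
midpoint -2.625: p = -2.669922 < 0 → [-2.625, -2.5]
midpoint -2.5625: p = -0.9558 < 0 → [-2.5625, -2.5]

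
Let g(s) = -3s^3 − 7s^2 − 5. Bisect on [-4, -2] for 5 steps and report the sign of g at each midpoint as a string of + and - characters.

+-++-

g(-3) = 13 > 0, so the root lies in [-3, -2]
g(-2.5) = -1.875 < 0, so the root lies in [-3, -2.5]
g(-2.75) = 4.453125 > 0, so the root lies in [-2.75, -2.5]
g(-2.625) = 1.0293 > 0, so the root lies in [-2.625, -2.5]
g(-2.5625) = -0.4856 < 0, so the root lies in [-2.625, -2.5625]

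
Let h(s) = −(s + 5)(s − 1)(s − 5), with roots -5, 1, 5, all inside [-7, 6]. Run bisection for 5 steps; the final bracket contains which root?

-5

midpoint -0.5: h = -37.125 < 0 → [-7, -0.5]
midpoint -3.75: h = -51.953125 < 0 → [-7, -3.75]
midpoint -5.375: h = 24.802734 > 0 → [-5.375, -3.75]
midpoint -4.5625: h = -23.2712 < 0 → [-5.375, -4.5625]
midpoint -4.96875: h = -1.8594 < 0 → [-5.375, -4.96875]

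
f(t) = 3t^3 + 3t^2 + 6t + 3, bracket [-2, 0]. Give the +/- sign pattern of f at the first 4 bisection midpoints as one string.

-+--

m = -1, f(m) = -3 (−); new bracket [-1, 0]
m = -0.5, f(m) = 0.375 (+); new bracket [-1, -0.5]
m = -0.75, f(m) = -1.078125 (−); new bracket [-0.75, -0.5]
m = -0.625, f(m) = -0.3105 (−); new bracket [-0.625, -0.5]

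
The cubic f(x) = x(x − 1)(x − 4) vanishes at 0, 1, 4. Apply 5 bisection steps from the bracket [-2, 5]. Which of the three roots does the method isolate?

4

midpoint 1.5: f = -1.875 < 0 → [1.5, 5]
midpoint 3.25: f = -5.484375 < 0 → [3.25, 5]
midpoint 4.125: f = 1.611328 > 0 → [3.25, 4.125]
midpoint 3.6875: f = -3.0969 < 0 → [3.6875, 4.125]
midpoint 3.90625: f = -1.0643 < 0 → [3.90625, 4.125]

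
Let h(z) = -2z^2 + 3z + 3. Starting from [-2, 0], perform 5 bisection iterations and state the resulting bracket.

z = -1 gives h = -2, negative; keep [-1, 0]
z = -0.5 gives h = 1, positive; keep [-1, -0.5]
z = -0.75 gives h = -0.375, negative; keep [-0.75, -0.5]
z = -0.625 gives h = 0.3438, positive; keep [-0.75, -0.625]
z = -0.6875 gives h = -0.0078, negative; keep [-0.6875, -0.625]

[-0.6875, -0.625]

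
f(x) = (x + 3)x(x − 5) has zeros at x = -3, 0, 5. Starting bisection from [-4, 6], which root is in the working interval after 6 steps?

midpoint 1: f = -16 < 0 → [1, 6]
midpoint 3.5: f = -34.125 < 0 → [3.5, 6]
midpoint 4.75: f = -9.203125 < 0 → [4.75, 6]
midpoint 5.375: f = 16.8809 > 0 → [4.75, 5.375]
midpoint 5.0625: f = 2.551 > 0 → [4.75, 5.0625]
midpoint 4.90625: f = -3.6366 < 0 → [4.90625, 5.0625]

5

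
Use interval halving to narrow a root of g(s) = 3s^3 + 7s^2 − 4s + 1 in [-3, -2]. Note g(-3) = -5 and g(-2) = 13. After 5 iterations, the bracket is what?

s = -2.5 gives g = 7.875, positive; keep [-3, -2.5]
s = -2.75 gives g = 2.546875, positive; keep [-3, -2.75]
s = -2.875 gives g = -0.931641, negative; keep [-2.875, -2.75]
s = -2.8125 gives g = 0.8792, positive; keep [-2.875, -2.8125]
s = -2.84375 gives g = -0.0081, negative; keep [-2.84375, -2.8125]

[-2.84375, -2.8125]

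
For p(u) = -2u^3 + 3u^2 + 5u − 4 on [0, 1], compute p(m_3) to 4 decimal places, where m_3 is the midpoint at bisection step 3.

m = 0.5, p(m) = -1 (−); new bracket [0.5, 1]
m = 0.75, p(m) = 0.59375 (+); new bracket [0.5, 0.75]
m = 0.625, p(m) = -0.191406 (−); new bracket [0.625, 0.75]

-0.1914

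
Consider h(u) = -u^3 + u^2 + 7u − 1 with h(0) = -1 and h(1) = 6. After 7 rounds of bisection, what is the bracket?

midpoint 0.5: h = 2.625 > 0 → [0, 0.5]
midpoint 0.25: h = 0.796875 > 0 → [0, 0.25]
midpoint 0.125: h = -0.111328 < 0 → [0.125, 0.25]
midpoint 0.1875: h = 0.3411 > 0 → [0.125, 0.1875]
midpoint 0.15625: h = 0.1143 > 0 → [0.125, 0.15625]
midpoint 0.140625: h = 0.0014 > 0 → [0.125, 0.140625]
midpoint 0.1328125: h = -0.055 < 0 → [0.1328125, 0.140625]

[0.1328125, 0.140625]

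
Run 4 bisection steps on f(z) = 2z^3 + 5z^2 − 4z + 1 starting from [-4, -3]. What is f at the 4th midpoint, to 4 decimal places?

-0.2202

midpoint -3.5: f = -9.5 < 0 → [-3.5, -3]
midpoint -3.25: f = -1.84375 < 0 → [-3.25, -3]
midpoint -3.125: f = 1.292969 > 0 → [-3.25, -3.125]
midpoint -3.1875: f = -0.2202 < 0 → [-3.1875, -3.125]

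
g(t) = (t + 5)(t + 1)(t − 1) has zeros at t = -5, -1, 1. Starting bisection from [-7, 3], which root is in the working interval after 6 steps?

m = -2, g(m) = 9 (+); new bracket [-7, -2]
m = -4.5, g(m) = 9.625 (+); new bracket [-7, -4.5]
m = -5.75, g(m) = -24.046875 (−); new bracket [-5.75, -4.5]
m = -5.125, g(m) = -3.1582 (−); new bracket [-5.125, -4.5]
m = -4.8125, g(m) = 4.155 (+); new bracket [-5.125, -4.8125]
m = -4.96875, g(m) = 0.7403 (+); new bracket [-5.125, -4.96875]

-5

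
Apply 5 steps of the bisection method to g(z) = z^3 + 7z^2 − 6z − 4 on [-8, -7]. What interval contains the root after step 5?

m = -7.5, g(m) = 12.875 (+); new bracket [-8, -7.5]
m = -7.75, g(m) = -2.546875 (−); new bracket [-7.75, -7.5]
m = -7.625, g(m) = 5.412109 (+); new bracket [-7.75, -7.625]
m = -7.6875, g(m) = 1.4954 (+); new bracket [-7.75, -7.6875]
m = -7.71875, g(m) = -0.51 (−); new bracket [-7.71875, -7.6875]

[-7.71875, -7.6875]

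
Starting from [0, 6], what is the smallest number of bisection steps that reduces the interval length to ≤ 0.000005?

Width after n steps is 6/2^n. Need 2^n ≥ 6/0.000005 = 1200000.
2^20 = 1048576 < 1200000 ≤ 2^21 = 2097152, so n = 21.

21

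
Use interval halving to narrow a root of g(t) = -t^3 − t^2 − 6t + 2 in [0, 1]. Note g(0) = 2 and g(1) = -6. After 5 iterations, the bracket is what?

midpoint 0.5: g = -1.375 < 0 → [0, 0.5]
midpoint 0.25: g = 0.421875 > 0 → [0.25, 0.5]
midpoint 0.375: g = -0.443359 < 0 → [0.25, 0.375]
midpoint 0.3125: g = -0.0032 < 0 → [0.25, 0.3125]
midpoint 0.28125: g = 0.2112 > 0 → [0.28125, 0.3125]

[0.28125, 0.3125]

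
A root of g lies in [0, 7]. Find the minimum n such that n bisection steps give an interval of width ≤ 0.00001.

20

Width after n steps is 7/2^n. Need 2^n ≥ 7/0.00001 = 700000.
2^19 = 524288 < 700000 ≤ 2^20 = 1048576, so n = 20.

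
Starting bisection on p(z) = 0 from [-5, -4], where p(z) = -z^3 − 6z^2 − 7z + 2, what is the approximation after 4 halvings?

midpoint -4.5: p = 3.125 > 0 → [-4.5, -4]
midpoint -4.25: p = 0.140625 > 0 → [-4.25, -4]
midpoint -4.125: p = -1.029297 < 0 → [-4.25, -4.125]
midpoint -4.1875: p = -0.47 < 0 → [-4.25, -4.1875]

-4.1875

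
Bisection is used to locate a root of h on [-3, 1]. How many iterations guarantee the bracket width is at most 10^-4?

16

Width after n steps is 4/2^n. Need 2^n ≥ 4/10^-4 = 40000.
2^15 = 32768 < 40000 ≤ 2^16 = 65536, so n = 16.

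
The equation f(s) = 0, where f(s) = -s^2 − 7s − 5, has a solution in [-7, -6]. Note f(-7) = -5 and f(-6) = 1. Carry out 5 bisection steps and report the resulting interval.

s = -6.5 gives f = -1.75, negative; keep [-6.5, -6]
s = -6.25 gives f = -0.3125, negative; keep [-6.25, -6]
s = -6.125 gives f = 0.359375, positive; keep [-6.25, -6.125]
s = -6.1875 gives f = 0.0273, positive; keep [-6.25, -6.1875]
s = -6.21875 gives f = -0.1416, negative; keep [-6.21875, -6.1875]

[-6.21875, -6.1875]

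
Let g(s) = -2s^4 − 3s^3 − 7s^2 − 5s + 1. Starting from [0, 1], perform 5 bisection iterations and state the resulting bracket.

s = 0.5 gives g = -3.75, negative; keep [0, 0.5]
s = 0.25 gives g = -0.742188, negative; keep [0, 0.25]
s = 0.125 gives g = 0.259277, positive; keep [0.125, 0.25]
s = 0.1875 gives g = -0.2058, negative; keep [0.125, 0.1875]
s = 0.15625 gives g = 0.0352, positive; keep [0.15625, 0.1875]

[0.15625, 0.1875]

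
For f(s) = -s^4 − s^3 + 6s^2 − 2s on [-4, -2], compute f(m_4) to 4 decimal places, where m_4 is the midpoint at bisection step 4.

s = -3 gives f = 6, positive; keep [-4, -3]
s = -3.5 gives f = -26.6875, negative; keep [-3.5, -3]
s = -3.25 gives f = -7.363281, negative; keep [-3.25, -3]
s = -3.125 gives f = -0.0061, negative; keep [-3.125, -3]

-0.0061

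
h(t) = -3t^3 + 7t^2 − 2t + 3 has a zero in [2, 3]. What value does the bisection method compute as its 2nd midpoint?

h(2.5) = -5.125 < 0, so the root lies in [2, 2.5]
h(2.25) = -0.234375 < 0, so the root lies in [2, 2.25]

2.25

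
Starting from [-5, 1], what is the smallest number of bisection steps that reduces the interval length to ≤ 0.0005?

Width after n steps is 6/2^n. Need 2^n ≥ 6/0.0005 = 12000.
2^13 = 8192 < 12000 ≤ 2^14 = 16384, so n = 14.

14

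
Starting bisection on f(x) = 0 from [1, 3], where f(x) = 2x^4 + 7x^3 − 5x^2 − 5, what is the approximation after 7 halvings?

1.046875

f(2) = 63 > 0, so the root lies in [1, 2]
f(1.5) = 17.5 > 0, so the root lies in [1, 1.5]
f(1.25) = 5.742188 > 0, so the root lies in [1, 1.25]
f(1.125) = 1.8423 > 0, so the root lies in [1, 1.125]
f(1.0625) = 0.3006 > 0, so the root lies in [1, 1.0625]
f(1.03125) = -0.3784 < 0, so the root lies in [1.03125, 1.0625]
f(1.046875) = -0.0463 < 0, so the root lies in [1.046875, 1.0625]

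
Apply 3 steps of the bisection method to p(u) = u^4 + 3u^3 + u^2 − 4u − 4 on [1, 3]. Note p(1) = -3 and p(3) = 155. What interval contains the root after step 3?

[1, 1.25]

midpoint 2: p = 32 > 0 → [1, 2]
midpoint 1.5: p = 7.4375 > 0 → [1, 1.5]
midpoint 1.25: p = 0.863281 > 0 → [1, 1.25]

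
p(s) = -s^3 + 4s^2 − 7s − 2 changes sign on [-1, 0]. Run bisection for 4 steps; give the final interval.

[-0.25, -0.1875]

s = -0.5 gives p = 2.625, positive; keep [-0.5, 0]
s = -0.25 gives p = 0.015625, positive; keep [-0.25, 0]
s = -0.125 gives p = -1.060547, negative; keep [-0.25, -0.125]
s = -0.1875 gives p = -0.5403, negative; keep [-0.25, -0.1875]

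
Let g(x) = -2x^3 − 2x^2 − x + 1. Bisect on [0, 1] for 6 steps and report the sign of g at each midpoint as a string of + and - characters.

m = 0.5, g(m) = -0.25 (−); new bracket [0, 0.5]
m = 0.25, g(m) = 0.59375 (+); new bracket [0.25, 0.5]
m = 0.375, g(m) = 0.238281 (+); new bracket [0.375, 0.5]
m = 0.4375, g(m) = 0.0122 (+); new bracket [0.4375, 0.5]
m = 0.46875, g(m) = -0.1142 (−); new bracket [0.4375, 0.46875]
m = 0.453125, g(m) = -0.0498 (−); new bracket [0.4375, 0.453125]

-+++--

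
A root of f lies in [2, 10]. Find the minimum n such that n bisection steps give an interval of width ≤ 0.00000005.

Width after n steps is 8/2^n. Need 2^n ≥ 8/0.00000005 = 160000000.
2^27 = 134217728 < 160000000 ≤ 2^28 = 268435456, so n = 28.

28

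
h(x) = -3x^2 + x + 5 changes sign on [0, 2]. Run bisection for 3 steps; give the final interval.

[1.25, 1.5]

m = 1, h(m) = 3 (+); new bracket [1, 2]
m = 1.5, h(m) = -0.25 (−); new bracket [1, 1.5]
m = 1.25, h(m) = 1.5625 (+); new bracket [1.25, 1.5]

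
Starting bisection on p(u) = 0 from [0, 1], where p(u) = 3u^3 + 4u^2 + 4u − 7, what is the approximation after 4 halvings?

p(0.5) = -3.625 < 0, so the root lies in [0.5, 1]
p(0.75) = -0.484375 < 0, so the root lies in [0.75, 1]
p(0.875) = 1.572266 > 0, so the root lies in [0.75, 0.875]
p(0.8125) = 0.4998 > 0, so the root lies in [0.75, 0.8125]

0.8125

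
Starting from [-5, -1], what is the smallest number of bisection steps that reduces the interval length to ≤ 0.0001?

Width after n steps is 4/2^n. Need 2^n ≥ 4/0.0001 = 40000.
2^15 = 32768 < 40000 ≤ 2^16 = 65536, so n = 16.

16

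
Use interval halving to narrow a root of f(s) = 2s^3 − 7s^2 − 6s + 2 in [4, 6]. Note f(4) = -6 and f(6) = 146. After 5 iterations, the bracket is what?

[4.125, 4.1875]

f(5) = 47 > 0, so the root lies in [4, 5]
f(4.5) = 15.5 > 0, so the root lies in [4, 4.5]
f(4.25) = 3.59375 > 0, so the root lies in [4, 4.25]
f(4.125) = -1.4805 < 0, so the root lies in [4.125, 4.25]
f(4.1875) = 0.9858 > 0, so the root lies in [4.125, 4.1875]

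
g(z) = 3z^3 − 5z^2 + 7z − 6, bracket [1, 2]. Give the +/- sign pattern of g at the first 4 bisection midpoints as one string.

++-+

z = 1.5 gives g = 3.375, positive; keep [1, 1.5]
z = 1.25 gives g = 0.796875, positive; keep [1, 1.25]
z = 1.125 gives g = -0.181641, negative; keep [1.125, 1.25]
z = 1.1875 gives g = 0.2854, positive; keep [1.125, 1.1875]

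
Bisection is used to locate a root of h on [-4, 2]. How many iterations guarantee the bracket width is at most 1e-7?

26

Width after n steps is 6/2^n. Need 2^n ≥ 6/1e-7 = 60000000.
2^25 = 33554432 < 60000000 ≤ 2^26 = 67108864, so n = 26.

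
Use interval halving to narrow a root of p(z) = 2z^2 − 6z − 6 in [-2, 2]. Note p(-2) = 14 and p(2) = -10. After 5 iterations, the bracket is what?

midpoint 0: p = -6 < 0 → [-2, 0]
midpoint -1: p = 2 > 0 → [-1, 0]
midpoint -0.5: p = -2.5 < 0 → [-1, -0.5]
midpoint -0.75: p = -0.375 < 0 → [-1, -0.75]
midpoint -0.875: p = 0.7812 > 0 → [-0.875, -0.75]

[-0.875, -0.75]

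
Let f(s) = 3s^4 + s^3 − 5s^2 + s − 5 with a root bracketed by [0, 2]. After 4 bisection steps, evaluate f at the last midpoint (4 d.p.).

0.2449

f(1) = -5 < 0, so the root lies in [1, 2]
f(1.5) = 3.8125 > 0, so the root lies in [1, 1.5]
f(1.25) = -2.285156 < 0, so the root lies in [1.25, 1.5]
f(1.375) = 0.2449 > 0, so the root lies in [1.25, 1.375]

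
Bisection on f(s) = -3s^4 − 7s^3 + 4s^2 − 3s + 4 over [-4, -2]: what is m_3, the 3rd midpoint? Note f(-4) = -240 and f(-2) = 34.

-2.75

f(-3) = -5 < 0, so the root lies in [-3, -2]
f(-2.5) = 28.6875 > 0, so the root lies in [-3, -2.5]
f(-2.75) = 16.503906 > 0, so the root lies in [-3, -2.75]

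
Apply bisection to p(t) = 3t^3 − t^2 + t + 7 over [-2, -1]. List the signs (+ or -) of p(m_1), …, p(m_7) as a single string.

p(-1.5) = -6.875 < 0, so the root lies in [-1.5, -1]
p(-1.25) = -1.671875 < 0, so the root lies in [-1.25, -1]
p(-1.125) = 0.337891 > 0, so the root lies in [-1.25, -1.125]
p(-1.1875) = -0.6213 < 0, so the root lies in [-1.1875, -1.125]
p(-1.15625) = -0.1306 < 0, so the root lies in [-1.15625, -1.125]
p(-1.140625) = 0.1064 > 0, so the root lies in [-1.15625, -1.140625]
p(-1.1484375) = -0.0114 < 0, so the root lies in [-1.1484375, -1.140625]

--+--+-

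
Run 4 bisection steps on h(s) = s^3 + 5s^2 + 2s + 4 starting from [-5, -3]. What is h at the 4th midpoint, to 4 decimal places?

-2.7793

s = -4 gives h = 12, positive; keep [-5, -4]
s = -4.5 gives h = 5.125, positive; keep [-5, -4.5]
s = -4.75 gives h = 0.140625, positive; keep [-5, -4.75]
s = -4.875 gives h = -2.7793, negative; keep [-4.875, -4.75]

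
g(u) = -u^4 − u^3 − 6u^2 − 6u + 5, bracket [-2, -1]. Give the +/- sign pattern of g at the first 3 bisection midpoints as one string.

-++

m = -1.5, g(m) = -1.1875 (−); new bracket [-1.5, -1]
m = -1.25, g(m) = 2.636719 (+); new bracket [-1.5, -1.25]
m = -1.375, g(m) = 0.931396 (+); new bracket [-1.5, -1.375]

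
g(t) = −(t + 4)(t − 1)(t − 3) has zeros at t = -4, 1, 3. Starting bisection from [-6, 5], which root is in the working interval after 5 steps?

m = -0.5, g(m) = -18.375 (−); new bracket [-6, -0.5]
m = -3.25, g(m) = -19.921875 (−); new bracket [-6, -3.25]
m = -4.625, g(m) = 26.806641 (+); new bracket [-4.625, -3.25]
m = -3.9375, g(m) = -2.1409 (−); new bracket [-4.625, -3.9375]
m = -4.28125, g(m) = 10.8152 (+); new bracket [-4.28125, -3.9375]

-4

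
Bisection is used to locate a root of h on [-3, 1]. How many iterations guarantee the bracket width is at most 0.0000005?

23

Width after n steps is 4/2^n. Need 2^n ≥ 4/0.0000005 = 8000000.
2^22 = 4194304 < 8000000 ≤ 2^23 = 8388608, so n = 23.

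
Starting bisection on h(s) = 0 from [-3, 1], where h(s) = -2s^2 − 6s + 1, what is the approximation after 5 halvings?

0.125

m = -1, h(m) = 5 (+); new bracket [-1, 1]
m = 0, h(m) = 1 (+); new bracket [0, 1]
m = 0.5, h(m) = -2.5 (−); new bracket [0, 0.5]
m = 0.25, h(m) = -0.625 (−); new bracket [0, 0.25]
m = 0.125, h(m) = 0.2188 (+); new bracket [0.125, 0.25]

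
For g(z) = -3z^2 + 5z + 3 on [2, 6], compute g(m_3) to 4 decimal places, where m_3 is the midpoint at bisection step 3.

-3.2500

g(4) = -25 < 0, so the root lies in [2, 4]
g(3) = -9 < 0, so the root lies in [2, 3]
g(2.5) = -3.25 < 0, so the root lies in [2, 2.5]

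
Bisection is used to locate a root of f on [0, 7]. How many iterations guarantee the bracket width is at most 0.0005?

Width after n steps is 7/2^n. Need 2^n ≥ 7/0.0005 = 14000.
2^13 = 8192 < 14000 ≤ 2^14 = 16384, so n = 14.

14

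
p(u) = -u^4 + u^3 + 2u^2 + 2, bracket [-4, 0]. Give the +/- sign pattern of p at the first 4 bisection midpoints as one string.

midpoint -2: p = -14 < 0 → [-2, 0]
midpoint -1: p = 2 > 0 → [-2, -1]
midpoint -1.5: p = -1.9375 < 0 → [-1.5, -1]
midpoint -1.25: p = 0.7305 > 0 → [-1.5, -1.25]

-+-+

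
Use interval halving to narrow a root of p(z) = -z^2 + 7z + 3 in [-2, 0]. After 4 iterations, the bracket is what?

[-0.5, -0.375]

midpoint -1: p = -5 < 0 → [-1, 0]
midpoint -0.5: p = -0.75 < 0 → [-0.5, 0]
midpoint -0.25: p = 1.1875 > 0 → [-0.5, -0.25]
midpoint -0.375: p = 0.2344 > 0 → [-0.5, -0.375]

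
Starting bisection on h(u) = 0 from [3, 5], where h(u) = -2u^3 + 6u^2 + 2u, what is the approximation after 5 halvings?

midpoint 4: h = -24 < 0 → [3, 4]
midpoint 3.5: h = -5.25 < 0 → [3, 3.5]
midpoint 3.25: h = 1.21875 > 0 → [3.25, 3.5]
midpoint 3.375: h = -1.793 < 0 → [3.25, 3.375]
midpoint 3.3125: h = -0.2329 < 0 → [3.25, 3.3125]

3.3125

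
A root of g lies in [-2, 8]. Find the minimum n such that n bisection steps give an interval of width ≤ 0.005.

Width after n steps is 10/2^n. Need 2^n ≥ 10/0.005 = 2000.
2^10 = 1024 < 2000 ≤ 2^11 = 2048, so n = 11.

11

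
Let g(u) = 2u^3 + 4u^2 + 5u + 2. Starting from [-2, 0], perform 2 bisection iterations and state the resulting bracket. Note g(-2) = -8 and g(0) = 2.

g(-1) = -1 < 0, so the root lies in [-1, 0]
g(-0.5) = 0.25 > 0, so the root lies in [-1, -0.5]

[-1, -0.5]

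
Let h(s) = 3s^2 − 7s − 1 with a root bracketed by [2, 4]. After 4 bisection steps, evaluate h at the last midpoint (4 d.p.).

-0.7031

h(3) = 5 > 0, so the root lies in [2, 3]
h(2.5) = 0.25 > 0, so the root lies in [2, 2.5]
h(2.25) = -1.5625 < 0, so the root lies in [2.25, 2.5]
h(2.375) = -0.7031 < 0, so the root lies in [2.375, 2.5]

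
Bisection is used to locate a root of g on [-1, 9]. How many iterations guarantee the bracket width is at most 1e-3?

Width after n steps is 10/2^n. Need 2^n ≥ 10/1e-3 = 10000.
2^13 = 8192 < 10000 ≤ 2^14 = 16384, so n = 14.

14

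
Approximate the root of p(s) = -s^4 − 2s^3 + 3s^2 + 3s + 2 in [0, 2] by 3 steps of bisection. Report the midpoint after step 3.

m = 1, p(m) = 5 (+); new bracket [1, 2]
m = 1.5, p(m) = 1.4375 (+); new bracket [1.5, 2]
m = 1.75, p(m) = -3.660156 (−); new bracket [1.5, 1.75]

1.75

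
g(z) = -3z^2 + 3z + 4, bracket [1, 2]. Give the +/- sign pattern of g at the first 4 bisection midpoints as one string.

m = 1.5, g(m) = 1.75 (+); new bracket [1.5, 2]
m = 1.75, g(m) = 0.0625 (+); new bracket [1.75, 2]
m = 1.875, g(m) = -0.921875 (−); new bracket [1.75, 1.875]
m = 1.8125, g(m) = -0.418 (−); new bracket [1.75, 1.8125]

++--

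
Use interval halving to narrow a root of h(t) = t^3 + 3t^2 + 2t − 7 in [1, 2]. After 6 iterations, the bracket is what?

[1.078125, 1.09375]

midpoint 1.5: h = 6.125 > 0 → [1, 1.5]
midpoint 1.25: h = 2.140625 > 0 → [1, 1.25]
midpoint 1.125: h = 0.470703 > 0 → [1, 1.125]
midpoint 1.0625: h = -0.2888 < 0 → [1.0625, 1.125]
midpoint 1.09375: h = 0.0848 > 0 → [1.0625, 1.09375]
midpoint 1.078125: h = -0.1035 < 0 → [1.078125, 1.09375]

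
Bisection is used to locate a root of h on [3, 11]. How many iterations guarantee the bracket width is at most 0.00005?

Width after n steps is 8/2^n. Need 2^n ≥ 8/0.00005 = 160000.
2^17 = 131072 < 160000 ≤ 2^18 = 262144, so n = 18.

18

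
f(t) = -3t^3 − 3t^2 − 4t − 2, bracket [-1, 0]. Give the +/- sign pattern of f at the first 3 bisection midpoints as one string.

-++

t = -0.5 gives f = -0.375, negative; keep [-1, -0.5]
t = -0.75 gives f = 0.578125, positive; keep [-0.75, -0.5]
t = -0.625 gives f = 0.060547, positive; keep [-0.625, -0.5]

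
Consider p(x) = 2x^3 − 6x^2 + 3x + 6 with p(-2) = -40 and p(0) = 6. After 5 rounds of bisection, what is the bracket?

[-0.75, -0.6875]

x = -1 gives p = -5, negative; keep [-1, 0]
x = -0.5 gives p = 2.75, positive; keep [-1, -0.5]
x = -0.75 gives p = -0.46875, negative; keep [-0.75, -0.5]
x = -0.625 gives p = 1.293, positive; keep [-0.75, -0.625]
x = -0.6875 gives p = 0.4517, positive; keep [-0.75, -0.6875]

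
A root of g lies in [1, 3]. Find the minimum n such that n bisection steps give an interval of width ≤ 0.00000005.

26

Width after n steps is 2/2^n. Need 2^n ≥ 2/0.00000005 = 40000000.
2^25 = 33554432 < 40000000 ≤ 2^26 = 67108864, so n = 26.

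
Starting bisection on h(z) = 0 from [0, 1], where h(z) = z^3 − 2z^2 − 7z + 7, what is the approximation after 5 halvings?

0.90625

midpoint 0.5: h = 3.125 > 0 → [0.5, 1]
midpoint 0.75: h = 1.046875 > 0 → [0.75, 1]
midpoint 0.875: h = 0.013672 > 0 → [0.875, 1]
midpoint 0.9375: h = -0.4963 < 0 → [0.875, 0.9375]
midpoint 0.90625: h = -0.242 < 0 → [0.875, 0.90625]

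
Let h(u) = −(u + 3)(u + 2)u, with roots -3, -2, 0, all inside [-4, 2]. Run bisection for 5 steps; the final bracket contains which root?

0

u = -1 gives h = 2, positive; keep [-1, 2]
u = 0.5 gives h = -4.375, negative; keep [-1, 0.5]
u = -0.25 gives h = 1.203125, positive; keep [-0.25, 0.5]
u = 0.125 gives h = -0.8301, negative; keep [-0.25, 0.125]
u = -0.0625 gives h = 0.3557, positive; keep [-0.0625, 0.125]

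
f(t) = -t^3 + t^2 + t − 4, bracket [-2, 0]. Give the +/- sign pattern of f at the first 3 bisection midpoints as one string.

m = -1, f(m) = -3 (−); new bracket [-2, -1]
m = -1.5, f(m) = 0.125 (+); new bracket [-1.5, -1]
m = -1.25, f(m) = -1.734375 (−); new bracket [-1.5, -1.25]

-+-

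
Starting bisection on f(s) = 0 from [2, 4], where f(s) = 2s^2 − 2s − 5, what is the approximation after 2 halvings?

f(3) = 7 > 0, so the root lies in [2, 3]
f(2.5) = 2.5 > 0, so the root lies in [2, 2.5]

2.5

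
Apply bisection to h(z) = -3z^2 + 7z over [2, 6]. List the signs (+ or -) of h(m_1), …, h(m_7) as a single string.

z = 4 gives h = -20, negative; keep [2, 4]
z = 3 gives h = -6, negative; keep [2, 3]
z = 2.5 gives h = -1.25, negative; keep [2, 2.5]
z = 2.25 gives h = 0.5625, positive; keep [2.25, 2.5]
z = 2.375 gives h = -0.2969, negative; keep [2.25, 2.375]
z = 2.3125 gives h = 0.1445, positive; keep [2.3125, 2.375]
z = 2.34375 gives h = -0.0732, negative; keep [2.3125, 2.34375]

---+-+-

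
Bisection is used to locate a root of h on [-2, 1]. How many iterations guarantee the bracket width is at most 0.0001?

15

Width after n steps is 3/2^n. Need 2^n ≥ 3/0.0001 = 30000.
2^14 = 16384 < 30000 ≤ 2^15 = 32768, so n = 15.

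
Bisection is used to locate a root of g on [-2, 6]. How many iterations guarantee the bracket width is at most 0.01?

10

Width after n steps is 8/2^n. Need 2^n ≥ 8/0.01 = 800.
2^9 = 512 < 800 ≤ 2^10 = 1024, so n = 10.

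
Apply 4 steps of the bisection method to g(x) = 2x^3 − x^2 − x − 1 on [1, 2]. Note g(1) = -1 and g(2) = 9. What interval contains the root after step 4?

m = 1.5, g(m) = 2 (+); new bracket [1, 1.5]
m = 1.25, g(m) = 0.09375 (+); new bracket [1, 1.25]
m = 1.125, g(m) = -0.542969 (−); new bracket [1.125, 1.25]
m = 1.1875, g(m) = -0.2485 (−); new bracket [1.1875, 1.25]

[1.1875, 1.25]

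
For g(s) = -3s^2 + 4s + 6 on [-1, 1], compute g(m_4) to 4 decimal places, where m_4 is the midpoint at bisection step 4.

0.2031

g(0) = 6 > 0, so the root lies in [-1, 0]
g(-0.5) = 3.25 > 0, so the root lies in [-1, -0.5]
g(-0.75) = 1.3125 > 0, so the root lies in [-1, -0.75]
g(-0.875) = 0.2031 > 0, so the root lies in [-1, -0.875]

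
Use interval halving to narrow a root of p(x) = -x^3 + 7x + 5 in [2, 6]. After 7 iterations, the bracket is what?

[2.9375, 2.96875]

m = 4, p(m) = -31 (−); new bracket [2, 4]
m = 3, p(m) = -1 (−); new bracket [2, 3]
m = 2.5, p(m) = 6.875 (+); new bracket [2.5, 3]
m = 2.75, p(m) = 3.4531 (+); new bracket [2.75, 3]
m = 2.875, p(m) = 1.3613 (+); new bracket [2.875, 3]
m = 2.9375, p(m) = 0.2151 (+); new bracket [2.9375, 3]
m = 2.96875, p(m) = -0.3838 (−); new bracket [2.9375, 2.96875]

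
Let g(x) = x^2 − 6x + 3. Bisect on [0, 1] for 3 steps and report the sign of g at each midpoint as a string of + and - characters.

m = 0.5, g(m) = 0.25 (+); new bracket [0.5, 1]
m = 0.75, g(m) = -0.9375 (−); new bracket [0.5, 0.75]
m = 0.625, g(m) = -0.359375 (−); new bracket [0.5, 0.625]

+--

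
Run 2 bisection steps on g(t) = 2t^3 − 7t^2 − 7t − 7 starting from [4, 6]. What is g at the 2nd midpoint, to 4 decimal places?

2.0000

t = 5 gives g = 33, positive; keep [4, 5]
t = 4.5 gives g = 2, positive; keep [4, 4.5]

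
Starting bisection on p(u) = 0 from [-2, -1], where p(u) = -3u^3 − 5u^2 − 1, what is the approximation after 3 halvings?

midpoint -1.5: p = -2.125 < 0 → [-2, -1.5]
midpoint -1.75: p = -0.234375 < 0 → [-2, -1.75]
midpoint -1.875: p = 1.197266 > 0 → [-1.875, -1.75]

-1.875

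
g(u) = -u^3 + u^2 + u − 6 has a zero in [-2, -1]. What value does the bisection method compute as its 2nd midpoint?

midpoint -1.5: g = -1.875 < 0 → [-2, -1.5]
midpoint -1.75: g = 0.671875 > 0 → [-1.75, -1.5]

-1.75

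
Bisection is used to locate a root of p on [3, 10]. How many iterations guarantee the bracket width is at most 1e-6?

Width after n steps is 7/2^n. Need 2^n ≥ 7/1e-6 = 7000000.
2^22 = 4194304 < 7000000 ≤ 2^23 = 8388608, so n = 23.

23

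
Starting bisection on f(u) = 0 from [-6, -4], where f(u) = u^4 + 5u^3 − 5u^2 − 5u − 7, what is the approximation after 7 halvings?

-5.765625

u = -5 gives f = -107, negative; keep [-6, -5]
u = -5.5 gives f = -47.5625, negative; keep [-6, -5.5]
u = -5.75 gives f = -0.980469, negative; keep [-6, -5.75]
u = -5.875 gives f = 27.2288, positive; keep [-5.875, -5.75]
u = -5.8125 gives f = 12.6924, positive; keep [-5.8125, -5.75]
u = -5.78125 gives f = 5.7497, positive; keep [-5.78125, -5.75]
u = -5.765625 gives f = 2.3583, positive; keep [-5.765625, -5.75]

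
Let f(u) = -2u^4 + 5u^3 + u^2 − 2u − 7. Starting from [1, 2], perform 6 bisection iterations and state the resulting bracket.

midpoint 1.5: f = -1 < 0 → [1.5, 2]
midpoint 1.75: f = 0.601562 > 0 → [1.5, 1.75]
midpoint 1.625: f = -0.100098 < 0 → [1.625, 1.75]
midpoint 1.6875: f = 0.2815 > 0 → [1.625, 1.6875]
midpoint 1.65625: f = 0.0976 > 0 → [1.625, 1.65625]
midpoint 1.640625: f = 0.0004 > 0 → [1.625, 1.640625]

[1.625, 1.640625]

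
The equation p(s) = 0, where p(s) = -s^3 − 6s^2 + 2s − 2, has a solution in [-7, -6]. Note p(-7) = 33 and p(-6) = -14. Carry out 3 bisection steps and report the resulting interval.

p(-6.5) = 6.125 > 0, so the root lies in [-6.5, -6]
p(-6.25) = -4.734375 < 0, so the root lies in [-6.5, -6.25]
p(-6.375) = 0.490234 > 0, so the root lies in [-6.375, -6.25]

[-6.375, -6.25]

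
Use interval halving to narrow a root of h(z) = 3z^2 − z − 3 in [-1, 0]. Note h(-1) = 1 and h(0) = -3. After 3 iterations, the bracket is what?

z = -0.5 gives h = -1.75, negative; keep [-1, -0.5]
z = -0.75 gives h = -0.5625, negative; keep [-1, -0.75]
z = -0.875 gives h = 0.171875, positive; keep [-0.875, -0.75]

[-0.875, -0.75]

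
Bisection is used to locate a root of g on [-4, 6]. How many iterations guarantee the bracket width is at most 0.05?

Width after n steps is 10/2^n. Need 2^n ≥ 10/0.05 = 200.
2^7 = 128 < 200 ≤ 2^8 = 256, so n = 8.

8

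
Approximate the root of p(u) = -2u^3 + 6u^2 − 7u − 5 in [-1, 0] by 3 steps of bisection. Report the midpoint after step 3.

p(-0.5) = 0.25 > 0, so the root lies in [-0.5, 0]
p(-0.25) = -2.84375 < 0, so the root lies in [-0.5, -0.25]
p(-0.375) = -1.425781 < 0, so the root lies in [-0.5, -0.375]

-0.375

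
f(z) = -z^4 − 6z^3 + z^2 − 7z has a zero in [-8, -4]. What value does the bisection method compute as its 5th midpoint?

midpoint -6: f = 78 > 0 → [-8, -6]
midpoint -7: f = -245 < 0 → [-7, -6]
midpoint -6.5: f = -49.5625 < 0 → [-6.5, -6]
midpoint -6.25: f = 21.7773 > 0 → [-6.5, -6.25]
midpoint -6.375: f = -11.8909 < 0 → [-6.375, -6.25]

-6.375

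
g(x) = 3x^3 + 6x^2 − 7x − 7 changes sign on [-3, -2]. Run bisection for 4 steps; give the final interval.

[-2.5625, -2.5]

m = -2.5, g(m) = 1.125 (+); new bracket [-3, -2.5]
m = -2.75, g(m) = -4.765625 (−); new bracket [-2.75, -2.5]
m = -2.625, g(m) = -1.544922 (−); new bracket [-2.625, -2.5]
m = -2.5625, g(m) = -0.1433 (−); new bracket [-2.5625, -2.5]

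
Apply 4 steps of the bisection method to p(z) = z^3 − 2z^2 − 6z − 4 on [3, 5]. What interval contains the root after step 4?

m = 4, p(m) = 4 (+); new bracket [3, 4]
m = 3.5, p(m) = -6.625 (−); new bracket [3.5, 4]
m = 3.75, p(m) = -1.890625 (−); new bracket [3.75, 4]
m = 3.875, p(m) = 0.9043 (+); new bracket [3.75, 3.875]

[3.75, 3.875]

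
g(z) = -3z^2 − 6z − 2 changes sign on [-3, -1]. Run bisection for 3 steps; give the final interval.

midpoint -2: g = -2 < 0 → [-2, -1]
midpoint -1.5: g = 0.25 > 0 → [-2, -1.5]
midpoint -1.75: g = -0.6875 < 0 → [-1.75, -1.5]

[-1.75, -1.5]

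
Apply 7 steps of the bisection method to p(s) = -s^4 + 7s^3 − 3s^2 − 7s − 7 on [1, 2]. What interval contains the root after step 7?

[1.7578125, 1.765625]

s = 1.5 gives p = -5.6875, negative; keep [1.5, 2]
s = 1.75 gives p = -0.300781, negative; keep [1.75, 2]
s = 1.875 gives p = 3.111084, positive; keep [1.75, 1.875]
s = 1.8125 gives p = 1.3452, positive; keep [1.75, 1.8125]
s = 1.78125 gives p = 0.5072, positive; keep [1.75, 1.78125]
s = 1.765625 gives p = 0.0995, positive; keep [1.75, 1.765625]
s = 1.7578125 gives p = -0.1016, negative; keep [1.7578125, 1.765625]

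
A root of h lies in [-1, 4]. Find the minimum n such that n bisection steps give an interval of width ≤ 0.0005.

Width after n steps is 5/2^n. Need 2^n ≥ 5/0.0005 = 10000.
2^13 = 8192 < 10000 ≤ 2^14 = 16384, so n = 14.

14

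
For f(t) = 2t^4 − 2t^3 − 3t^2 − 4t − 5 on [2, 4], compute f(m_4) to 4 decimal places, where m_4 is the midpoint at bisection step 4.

m = 3, f(m) = 64 (+); new bracket [2, 3]
m = 2.5, f(m) = 13.125 (+); new bracket [2, 2.5]
m = 2.25, f(m) = -0.710938 (−); new bracket [2.25, 2.5]
m = 2.375, f(m) = 5.4185 (+); new bracket [2.25, 2.375]

5.4185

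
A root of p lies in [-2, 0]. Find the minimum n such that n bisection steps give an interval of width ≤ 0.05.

6

Width after n steps is 2/2^n. Need 2^n ≥ 2/0.05 = 40.
2^5 = 32 < 40 ≤ 2^6 = 64, so n = 6.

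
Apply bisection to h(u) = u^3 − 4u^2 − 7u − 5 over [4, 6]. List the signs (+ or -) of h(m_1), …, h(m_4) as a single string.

midpoint 5: h = -15 < 0 → [5, 6]
midpoint 5.5: h = 1.875 > 0 → [5, 5.5]
midpoint 5.25: h = -7.296875 < 0 → [5.25, 5.5]
midpoint 5.375: h = -2.9004 < 0 → [5.375, 5.5]

-+--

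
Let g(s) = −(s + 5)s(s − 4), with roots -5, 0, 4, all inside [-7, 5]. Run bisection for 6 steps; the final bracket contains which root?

midpoint -1: g = -20 < 0 → [-7, -1]
midpoint -4: g = -32 < 0 → [-7, -4]
midpoint -5.5: g = 26.125 > 0 → [-5.5, -4]
midpoint -4.75: g = -10.3906 < 0 → [-5.5, -4.75]
midpoint -5.125: g = 5.8457 > 0 → [-5.125, -4.75]
midpoint -4.9375: g = -2.7581 < 0 → [-5.125, -4.9375]

-5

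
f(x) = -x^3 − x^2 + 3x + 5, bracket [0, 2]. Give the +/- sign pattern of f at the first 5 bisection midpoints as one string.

m = 1, f(m) = 6 (+); new bracket [1, 2]
m = 1.5, f(m) = 3.875 (+); new bracket [1.5, 2]
m = 1.75, f(m) = 1.828125 (+); new bracket [1.75, 2]
m = 1.875, f(m) = 0.5176 (+); new bracket [1.875, 2]
m = 1.9375, f(m) = -0.2146 (−); new bracket [1.875, 1.9375]

++++-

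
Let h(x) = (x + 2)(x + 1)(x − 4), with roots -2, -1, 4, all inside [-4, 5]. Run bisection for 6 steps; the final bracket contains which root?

x = 0.5 gives h = -13.125, negative; keep [0.5, 5]
x = 2.75 gives h = -22.265625, negative; keep [2.75, 5]
x = 3.875 gives h = -3.580078, negative; keep [3.875, 5]
x = 4.4375 gives h = 15.3142, positive; keep [3.875, 4.4375]
x = 4.15625 gives h = 4.9599, positive; keep [3.875, 4.15625]
x = 4.015625 gives h = 0.4714, positive; keep [3.875, 4.015625]

4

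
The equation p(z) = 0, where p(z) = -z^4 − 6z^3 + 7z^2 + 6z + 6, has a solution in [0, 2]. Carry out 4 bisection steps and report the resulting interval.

[1.625, 1.75]

p(1) = 12 > 0, so the root lies in [1, 2]
p(1.5) = 5.4375 > 0, so the root lies in [1.5, 2]
p(1.75) = -3.597656 < 0, so the root lies in [1.5, 1.75]
p(1.625) = 1.5154 > 0, so the root lies in [1.625, 1.75]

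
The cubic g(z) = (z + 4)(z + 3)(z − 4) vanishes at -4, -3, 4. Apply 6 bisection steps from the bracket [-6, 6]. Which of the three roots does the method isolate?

4

m = 0, g(m) = -48 (−); new bracket [0, 6]
m = 3, g(m) = -42 (−); new bracket [3, 6]
m = 4.5, g(m) = 31.875 (+); new bracket [3, 4.5]
m = 3.75, g(m) = -13.0781 (−); new bracket [3.75, 4.5]
m = 4.125, g(m) = 7.2363 (+); new bracket [3.75, 4.125]
m = 3.9375, g(m) = -3.4417 (−); new bracket [3.9375, 4.125]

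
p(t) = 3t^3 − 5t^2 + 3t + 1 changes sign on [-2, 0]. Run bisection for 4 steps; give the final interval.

[-0.25, -0.125]

p(-1) = -10 < 0, so the root lies in [-1, 0]
p(-0.5) = -2.125 < 0, so the root lies in [-0.5, 0]
p(-0.25) = -0.109375 < 0, so the root lies in [-0.25, 0]
p(-0.125) = 0.541 > 0, so the root lies in [-0.25, -0.125]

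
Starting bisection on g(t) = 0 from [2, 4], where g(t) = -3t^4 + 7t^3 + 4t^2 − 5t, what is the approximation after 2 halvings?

t = 3 gives g = -33, negative; keep [2, 3]
t = 2.5 gives g = 4.6875, positive; keep [2.5, 3]

2.5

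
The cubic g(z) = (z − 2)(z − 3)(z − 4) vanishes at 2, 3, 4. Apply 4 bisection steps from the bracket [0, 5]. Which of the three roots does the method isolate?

2

m = 2.5, g(m) = 0.375 (+); new bracket [0, 2.5]
m = 1.25, g(m) = -3.609375 (−); new bracket [1.25, 2.5]
m = 1.875, g(m) = -0.298828 (−); new bracket [1.875, 2.5]
m = 2.1875, g(m) = 0.2761 (+); new bracket [1.875, 2.1875]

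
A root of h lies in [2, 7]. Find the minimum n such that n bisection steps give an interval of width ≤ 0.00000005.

Width after n steps is 5/2^n. Need 2^n ≥ 5/0.00000005 = 100000000.
2^26 = 67108864 < 100000000 ≤ 2^27 = 134217728, so n = 27.

27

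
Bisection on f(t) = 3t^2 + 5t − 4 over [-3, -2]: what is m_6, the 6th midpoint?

-2.265625

m = -2.5, f(m) = 2.25 (+); new bracket [-2.5, -2]
m = -2.25, f(m) = -0.0625 (−); new bracket [-2.5, -2.25]
m = -2.375, f(m) = 1.046875 (+); new bracket [-2.375, -2.25]
m = -2.3125, f(m) = 0.4805 (+); new bracket [-2.3125, -2.25]
m = -2.28125, f(m) = 0.2061 (+); new bracket [-2.28125, -2.25]
m = -2.265625, f(m) = 0.071 (+); new bracket [-2.265625, -2.25]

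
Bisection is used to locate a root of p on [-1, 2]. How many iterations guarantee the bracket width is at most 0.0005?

13

Width after n steps is 3/2^n. Need 2^n ≥ 3/0.0005 = 6000.
2^12 = 4096 < 6000 ≤ 2^13 = 8192, so n = 13.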